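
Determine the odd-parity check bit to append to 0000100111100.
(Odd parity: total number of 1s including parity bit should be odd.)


Number of 1s in data: 5
Parity bit: 0

0


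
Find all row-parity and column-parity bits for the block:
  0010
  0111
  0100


Row parities: 111
Column parities: 0001

Row P: 111, Col P: 0001, Corner: 1


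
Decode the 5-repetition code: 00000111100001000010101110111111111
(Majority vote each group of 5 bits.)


Groups: 00000, 11110, 00010, 00010, 10111, 01111, 11111
Majority votes: 0100111

0100111


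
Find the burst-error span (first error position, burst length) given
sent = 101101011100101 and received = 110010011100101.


XOR: 011111000000000

Burst at position 1, length 5


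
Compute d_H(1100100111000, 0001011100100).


XOR: 1101111011100
Count of 1s: 9

9


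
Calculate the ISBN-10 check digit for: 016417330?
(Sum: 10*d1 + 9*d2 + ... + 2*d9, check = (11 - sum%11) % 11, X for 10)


Weighted sum: 147
147 mod 11 = 4

Check digit: 7


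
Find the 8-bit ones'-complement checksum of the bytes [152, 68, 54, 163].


Sum = 437 mod 256 = 181
Complement = 74

74


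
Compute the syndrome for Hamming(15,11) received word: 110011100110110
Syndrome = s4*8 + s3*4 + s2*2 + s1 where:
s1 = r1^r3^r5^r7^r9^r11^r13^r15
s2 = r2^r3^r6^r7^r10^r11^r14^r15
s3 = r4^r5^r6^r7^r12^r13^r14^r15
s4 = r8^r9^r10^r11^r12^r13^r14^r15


s1=1, s2=0, s3=1, s4=0

Syndrome = 5 (error at position 5)


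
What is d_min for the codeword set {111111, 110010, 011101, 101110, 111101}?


Comparing all pairs, minimum distance: 1
Can detect 0 errors, correct 0 errors

1


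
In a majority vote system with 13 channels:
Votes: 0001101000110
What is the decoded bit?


Ones: 5 out of 13
Threshold: 7

0 (5/13 voted 1)


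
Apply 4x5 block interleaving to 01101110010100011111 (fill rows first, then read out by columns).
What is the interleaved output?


Matrix:
  01101
  11001
  01000
  11111
Read columns: 01011111100100011101

01011111100100011101


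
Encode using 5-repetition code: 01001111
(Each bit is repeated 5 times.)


Each bit -> 5 copies

0000011111000000000011111111111111111111


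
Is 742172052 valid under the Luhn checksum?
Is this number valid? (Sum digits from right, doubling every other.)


Luhn sum = 33
33 mod 10 = 3

Invalid (Luhn sum mod 10 = 3)


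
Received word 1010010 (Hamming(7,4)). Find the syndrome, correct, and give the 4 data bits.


Syndrome = 4: error at position 4

Data: 1010 (corrected bit 4)


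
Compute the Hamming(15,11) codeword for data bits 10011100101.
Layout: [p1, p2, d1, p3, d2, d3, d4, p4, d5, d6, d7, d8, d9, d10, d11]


Parity bits: p1=1, p2=0, p3=1, p4=0

101100101100101


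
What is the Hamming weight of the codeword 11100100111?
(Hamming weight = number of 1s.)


Counting 1s in 11100100111

7


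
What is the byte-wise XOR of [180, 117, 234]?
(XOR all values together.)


XOR chain: 180 ^ 117 ^ 234 = 43

43


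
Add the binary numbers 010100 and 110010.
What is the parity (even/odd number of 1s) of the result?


010100 = 20
110010 = 50
Sum = 70 = 1000110
1s count = 3

odd parity (3 ones in 1000110)


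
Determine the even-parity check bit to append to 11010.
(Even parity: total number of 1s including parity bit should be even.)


Number of 1s in data: 3
Parity bit: 1

1


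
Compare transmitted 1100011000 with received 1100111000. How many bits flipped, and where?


XOR: 0000100000

1 error(s) at position(s): 4


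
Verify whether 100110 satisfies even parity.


Number of 1s: 3

No, parity error (3 ones)


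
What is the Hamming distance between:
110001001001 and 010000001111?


XOR: 100001000110
Count of 1s: 4

4


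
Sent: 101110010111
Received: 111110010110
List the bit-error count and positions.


XOR: 010000000001

2 error(s) at position(s): 1, 11


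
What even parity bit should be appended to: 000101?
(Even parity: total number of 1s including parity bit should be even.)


Number of 1s in data: 2
Parity bit: 0

0


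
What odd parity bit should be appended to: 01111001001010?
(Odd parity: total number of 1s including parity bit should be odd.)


Number of 1s in data: 7
Parity bit: 0

0


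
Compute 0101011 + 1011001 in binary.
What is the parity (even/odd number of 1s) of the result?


0101011 = 43
1011001 = 89
Sum = 132 = 10000100
1s count = 2

even parity (2 ones in 10000100)


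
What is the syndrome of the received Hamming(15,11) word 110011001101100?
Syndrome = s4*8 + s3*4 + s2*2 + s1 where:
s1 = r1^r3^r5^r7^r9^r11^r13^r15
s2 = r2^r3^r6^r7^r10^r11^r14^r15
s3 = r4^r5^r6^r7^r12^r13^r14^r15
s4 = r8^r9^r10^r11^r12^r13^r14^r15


s1=0, s2=1, s3=0, s4=0

Syndrome = 2 (error at position 2)


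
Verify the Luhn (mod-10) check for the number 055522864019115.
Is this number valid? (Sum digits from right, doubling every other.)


Luhn sum = 46
46 mod 10 = 6

Invalid (Luhn sum mod 10 = 6)


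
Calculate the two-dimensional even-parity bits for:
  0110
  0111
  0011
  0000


Row parities: 0100
Column parities: 0010

Row P: 0100, Col P: 0010, Corner: 1


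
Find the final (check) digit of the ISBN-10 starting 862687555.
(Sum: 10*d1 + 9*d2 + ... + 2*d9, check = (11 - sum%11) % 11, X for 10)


Weighted sum: 320
320 mod 11 = 1

Check digit: X


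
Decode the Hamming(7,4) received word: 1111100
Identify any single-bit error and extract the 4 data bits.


Syndrome = 1: error at position 1

Data: 1100 (corrected bit 1)


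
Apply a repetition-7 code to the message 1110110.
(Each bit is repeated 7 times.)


Each bit -> 7 copies

1111111111111111111110000000111111111111110000000


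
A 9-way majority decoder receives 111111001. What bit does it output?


Ones: 7 out of 9
Threshold: 5

1 (7/9 voted 1)


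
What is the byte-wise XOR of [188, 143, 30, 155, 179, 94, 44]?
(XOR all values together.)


XOR chain: 188 ^ 143 ^ 30 ^ 155 ^ 179 ^ 94 ^ 44 = 119

119


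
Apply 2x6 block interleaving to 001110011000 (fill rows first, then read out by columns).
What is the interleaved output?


Matrix:
  001110
  011000
Read columns: 000111101000

000111101000


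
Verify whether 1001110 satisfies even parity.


Number of 1s: 4

Yes, parity is correct (4 ones)


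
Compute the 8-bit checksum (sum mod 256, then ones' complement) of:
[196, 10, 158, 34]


Sum = 398 mod 256 = 142
Complement = 113

113


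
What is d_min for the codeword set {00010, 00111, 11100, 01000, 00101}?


Comparing all pairs, minimum distance: 1
Can detect 0 errors, correct 0 errors

1


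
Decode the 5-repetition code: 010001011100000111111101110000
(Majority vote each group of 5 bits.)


Groups: 01000, 10111, 00000, 11111, 11011, 10000
Majority votes: 010110

010110


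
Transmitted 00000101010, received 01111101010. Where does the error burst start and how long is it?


XOR: 01111000000

Burst at position 1, length 4


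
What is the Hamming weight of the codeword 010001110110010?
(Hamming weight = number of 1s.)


Counting 1s in 010001110110010

7


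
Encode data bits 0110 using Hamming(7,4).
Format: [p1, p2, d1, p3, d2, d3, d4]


Parity bits: p1=1, p2=1, p3=0

1100110


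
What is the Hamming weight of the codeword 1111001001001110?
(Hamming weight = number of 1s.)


Counting 1s in 1111001001001110

9


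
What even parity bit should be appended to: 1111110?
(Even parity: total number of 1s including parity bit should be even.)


Number of 1s in data: 6
Parity bit: 0

0


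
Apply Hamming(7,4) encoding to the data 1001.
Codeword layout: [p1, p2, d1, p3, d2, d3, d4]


Parity bits: p1=0, p2=0, p3=1

0011001


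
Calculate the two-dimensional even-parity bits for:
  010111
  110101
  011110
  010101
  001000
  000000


Row parities: 000110
Column parities: 100001

Row P: 000110, Col P: 100001, Corner: 0


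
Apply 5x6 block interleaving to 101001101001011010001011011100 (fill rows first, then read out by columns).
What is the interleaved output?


Matrix:
  101001
  101001
  011010
  001011
  011100
Read columns: 110000010111111000010011011010

110000010111111000010011011010


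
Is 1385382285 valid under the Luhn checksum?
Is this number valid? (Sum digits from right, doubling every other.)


Luhn sum = 49
49 mod 10 = 9

Invalid (Luhn sum mod 10 = 9)


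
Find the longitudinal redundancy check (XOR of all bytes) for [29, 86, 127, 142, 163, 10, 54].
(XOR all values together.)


XOR chain: 29 ^ 86 ^ 127 ^ 142 ^ 163 ^ 10 ^ 54 = 37

37


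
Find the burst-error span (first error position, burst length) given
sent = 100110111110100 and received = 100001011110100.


XOR: 000111100000000

Burst at position 3, length 4


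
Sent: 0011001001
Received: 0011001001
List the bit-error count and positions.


XOR: 0000000000

0 errors (received matches sent)


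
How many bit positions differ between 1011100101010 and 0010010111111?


XOR: 1001110010101
Count of 1s: 7

7


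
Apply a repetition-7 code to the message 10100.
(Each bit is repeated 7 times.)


Each bit -> 7 copies

11111110000000111111100000000000000


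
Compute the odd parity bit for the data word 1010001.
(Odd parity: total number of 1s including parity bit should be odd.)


Number of 1s in data: 3
Parity bit: 0

0


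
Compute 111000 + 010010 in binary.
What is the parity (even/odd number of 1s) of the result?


111000 = 56
010010 = 18
Sum = 74 = 1001010
1s count = 3

odd parity (3 ones in 1001010)


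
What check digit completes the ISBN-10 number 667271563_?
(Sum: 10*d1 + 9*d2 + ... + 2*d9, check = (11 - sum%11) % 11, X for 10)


Weighted sum: 275
275 mod 11 = 0

Check digit: 0


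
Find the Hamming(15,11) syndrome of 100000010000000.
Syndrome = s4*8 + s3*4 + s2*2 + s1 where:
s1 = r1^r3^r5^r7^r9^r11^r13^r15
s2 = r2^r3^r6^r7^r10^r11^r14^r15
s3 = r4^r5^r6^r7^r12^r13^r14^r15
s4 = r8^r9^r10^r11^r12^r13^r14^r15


s1=1, s2=0, s3=0, s4=1

Syndrome = 9 (error at position 9)


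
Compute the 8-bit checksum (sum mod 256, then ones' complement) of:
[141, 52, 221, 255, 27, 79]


Sum = 775 mod 256 = 7
Complement = 248

248


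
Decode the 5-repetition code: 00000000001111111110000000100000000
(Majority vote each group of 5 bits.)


Groups: 00000, 00000, 11111, 11110, 00000, 01000, 00000
Majority votes: 0011000

0011000


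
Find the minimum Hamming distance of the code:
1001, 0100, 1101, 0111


Comparing all pairs, minimum distance: 1
Can detect 0 errors, correct 0 errors

1


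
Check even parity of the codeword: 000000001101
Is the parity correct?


Number of 1s: 3

No, parity error (3 ones)


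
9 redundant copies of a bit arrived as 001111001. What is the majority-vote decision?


Ones: 5 out of 9
Threshold: 5

1 (5/9 voted 1)


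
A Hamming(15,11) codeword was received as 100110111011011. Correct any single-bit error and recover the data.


Syndrome = 0: no error detected

Data: 01011011011 (no errors)


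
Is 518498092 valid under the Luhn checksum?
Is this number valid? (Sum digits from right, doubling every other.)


Luhn sum = 50
50 mod 10 = 0

Valid (Luhn sum mod 10 = 0)


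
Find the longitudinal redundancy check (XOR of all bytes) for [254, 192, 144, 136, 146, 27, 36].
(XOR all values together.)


XOR chain: 254 ^ 192 ^ 144 ^ 136 ^ 146 ^ 27 ^ 36 = 139

139


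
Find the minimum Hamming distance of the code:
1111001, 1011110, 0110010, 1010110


Comparing all pairs, minimum distance: 1
Can detect 0 errors, correct 0 errors

1


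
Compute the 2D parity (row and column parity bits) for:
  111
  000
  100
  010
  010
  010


Row parities: 101111
Column parities: 001

Row P: 101111, Col P: 001, Corner: 1


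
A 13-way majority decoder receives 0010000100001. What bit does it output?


Ones: 3 out of 13
Threshold: 7

0 (3/13 voted 1)


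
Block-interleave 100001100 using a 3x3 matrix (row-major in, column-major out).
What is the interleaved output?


Matrix:
  100
  001
  100
Read columns: 101000010

101000010


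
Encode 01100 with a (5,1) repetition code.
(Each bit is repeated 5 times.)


Each bit -> 5 copies

0000011111111110000000000


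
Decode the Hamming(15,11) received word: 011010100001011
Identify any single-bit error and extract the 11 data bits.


Syndrome = 14: error at position 14

Data: 11010001001 (corrected bit 14)


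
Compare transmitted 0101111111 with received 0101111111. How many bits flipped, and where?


XOR: 0000000000

0 errors (received matches sent)


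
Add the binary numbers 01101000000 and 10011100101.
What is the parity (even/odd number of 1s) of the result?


01101000000 = 832
10011100101 = 1253
Sum = 2085 = 100000100101
1s count = 4

even parity (4 ones in 100000100101)


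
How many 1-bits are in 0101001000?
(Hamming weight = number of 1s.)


Counting 1s in 0101001000

3


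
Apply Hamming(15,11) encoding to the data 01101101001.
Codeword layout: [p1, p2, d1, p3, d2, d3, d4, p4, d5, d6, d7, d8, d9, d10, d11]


Parity bits: p1=1, p2=1, p3=0, p4=0

110011001101001


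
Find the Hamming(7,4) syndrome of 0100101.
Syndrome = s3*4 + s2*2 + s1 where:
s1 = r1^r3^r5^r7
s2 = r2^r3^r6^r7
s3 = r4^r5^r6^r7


s1=0, s2=0, s3=0

Syndrome = 0 (no error)


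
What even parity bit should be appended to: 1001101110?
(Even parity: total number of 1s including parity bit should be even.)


Number of 1s in data: 6
Parity bit: 0

0


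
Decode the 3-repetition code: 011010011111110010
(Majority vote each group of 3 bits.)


Groups: 011, 010, 011, 111, 110, 010
Majority votes: 101110

101110


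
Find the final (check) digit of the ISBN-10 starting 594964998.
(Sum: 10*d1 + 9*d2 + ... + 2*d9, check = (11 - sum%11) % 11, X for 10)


Weighted sum: 361
361 mod 11 = 9

Check digit: 2


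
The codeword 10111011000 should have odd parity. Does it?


Number of 1s: 6

No, parity error (6 ones)


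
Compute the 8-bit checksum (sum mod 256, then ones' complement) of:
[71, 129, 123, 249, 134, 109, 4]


Sum = 819 mod 256 = 51
Complement = 204

204


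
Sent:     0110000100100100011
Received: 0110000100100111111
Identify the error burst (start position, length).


XOR: 0000000000000011100

Burst at position 14, length 3


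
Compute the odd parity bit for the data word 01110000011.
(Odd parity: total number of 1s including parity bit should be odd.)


Number of 1s in data: 5
Parity bit: 0

0


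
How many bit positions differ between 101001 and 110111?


XOR: 011110
Count of 1s: 4

4


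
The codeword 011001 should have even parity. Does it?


Number of 1s: 3

No, parity error (3 ones)


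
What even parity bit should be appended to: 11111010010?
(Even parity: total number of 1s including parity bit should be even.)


Number of 1s in data: 7
Parity bit: 1

1


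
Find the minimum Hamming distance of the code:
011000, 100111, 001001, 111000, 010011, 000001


Comparing all pairs, minimum distance: 1
Can detect 0 errors, correct 0 errors

1


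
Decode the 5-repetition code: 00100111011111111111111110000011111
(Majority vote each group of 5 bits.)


Groups: 00100, 11101, 11111, 11111, 11111, 00000, 11111
Majority votes: 0111101

0111101


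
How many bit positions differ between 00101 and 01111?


XOR: 01010
Count of 1s: 2

2


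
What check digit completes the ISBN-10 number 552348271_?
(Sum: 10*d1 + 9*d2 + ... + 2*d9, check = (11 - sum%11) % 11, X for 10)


Weighted sum: 227
227 mod 11 = 7

Check digit: 4


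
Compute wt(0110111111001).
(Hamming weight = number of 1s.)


Counting 1s in 0110111111001

9


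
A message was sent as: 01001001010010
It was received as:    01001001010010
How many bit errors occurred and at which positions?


XOR: 00000000000000

0 errors (received matches sent)


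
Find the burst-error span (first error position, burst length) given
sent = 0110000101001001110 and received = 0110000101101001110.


XOR: 0000000000100000000

Burst at position 10, length 1


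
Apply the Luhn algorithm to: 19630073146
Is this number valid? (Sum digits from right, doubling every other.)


Luhn sum = 50
50 mod 10 = 0

Valid (Luhn sum mod 10 = 0)


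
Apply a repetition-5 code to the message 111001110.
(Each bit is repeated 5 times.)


Each bit -> 5 copies

111111111111111000000000011111111111111100000


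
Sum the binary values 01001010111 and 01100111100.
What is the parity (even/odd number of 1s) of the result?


01001010111 = 599
01100111100 = 828
Sum = 1427 = 10110010011
1s count = 6

even parity (6 ones in 10110010011)


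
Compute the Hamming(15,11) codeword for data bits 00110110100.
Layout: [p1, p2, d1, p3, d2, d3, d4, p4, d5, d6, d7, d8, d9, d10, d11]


Parity bits: p1=1, p2=0, p3=1, p4=1

100101110110100


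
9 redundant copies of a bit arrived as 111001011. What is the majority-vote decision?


Ones: 6 out of 9
Threshold: 5

1 (6/9 voted 1)


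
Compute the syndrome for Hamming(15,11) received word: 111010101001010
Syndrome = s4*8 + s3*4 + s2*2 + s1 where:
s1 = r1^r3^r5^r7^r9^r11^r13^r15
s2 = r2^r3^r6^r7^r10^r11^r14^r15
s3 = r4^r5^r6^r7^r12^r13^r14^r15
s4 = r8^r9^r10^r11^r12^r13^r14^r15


s1=1, s2=0, s3=0, s4=1

Syndrome = 9 (error at position 9)


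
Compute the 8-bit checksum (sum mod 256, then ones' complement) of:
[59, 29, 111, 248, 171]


Sum = 618 mod 256 = 106
Complement = 149

149


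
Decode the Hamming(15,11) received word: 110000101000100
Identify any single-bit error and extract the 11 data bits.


Syndrome = 0: no error detected

Data: 00011000100 (no errors)


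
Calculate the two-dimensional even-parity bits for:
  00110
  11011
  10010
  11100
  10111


Row parities: 00010
Column parities: 00100

Row P: 00010, Col P: 00100, Corner: 1


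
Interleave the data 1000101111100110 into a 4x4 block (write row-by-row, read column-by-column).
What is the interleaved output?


Matrix:
  1000
  1011
  1110
  0110
Read columns: 1110001101110100

1110001101110100


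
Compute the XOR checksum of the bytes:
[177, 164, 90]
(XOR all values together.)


XOR chain: 177 ^ 164 ^ 90 = 79

79


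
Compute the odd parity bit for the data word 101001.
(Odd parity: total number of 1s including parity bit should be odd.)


Number of 1s in data: 3
Parity bit: 0

0


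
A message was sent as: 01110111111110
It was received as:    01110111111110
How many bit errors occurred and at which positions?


XOR: 00000000000000

0 errors (received matches sent)


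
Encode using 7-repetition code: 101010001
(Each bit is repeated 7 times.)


Each bit -> 7 copies

111111100000001111111000000011111110000000000000000000001111111


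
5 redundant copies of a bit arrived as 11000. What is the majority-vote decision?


Ones: 2 out of 5
Threshold: 3

0 (2/5 voted 1)


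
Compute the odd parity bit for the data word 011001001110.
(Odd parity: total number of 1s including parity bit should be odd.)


Number of 1s in data: 6
Parity bit: 1

1


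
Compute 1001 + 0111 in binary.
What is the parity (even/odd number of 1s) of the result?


1001 = 9
0111 = 7
Sum = 16 = 10000
1s count = 1

odd parity (1 ones in 10000)


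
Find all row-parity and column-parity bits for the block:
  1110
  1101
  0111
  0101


Row parities: 1110
Column parities: 0001

Row P: 1110, Col P: 0001, Corner: 1


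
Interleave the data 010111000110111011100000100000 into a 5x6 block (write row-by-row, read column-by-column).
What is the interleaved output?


Matrix:
  010111
  000110
  111011
  100000
  100000
Read columns: 001111010000100110001110010100

001111010000100110001110010100


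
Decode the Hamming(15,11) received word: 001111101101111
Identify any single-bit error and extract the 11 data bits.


Syndrome = 0: no error detected

Data: 11111101111 (no errors)


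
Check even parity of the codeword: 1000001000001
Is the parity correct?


Number of 1s: 3

No, parity error (3 ones)


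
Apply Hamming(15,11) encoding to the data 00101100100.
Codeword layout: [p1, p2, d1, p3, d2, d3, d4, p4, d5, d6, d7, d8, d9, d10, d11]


Parity bits: p1=0, p2=0, p3=0, p4=1

000001011100100


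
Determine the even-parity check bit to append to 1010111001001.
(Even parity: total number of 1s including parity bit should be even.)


Number of 1s in data: 7
Parity bit: 1

1


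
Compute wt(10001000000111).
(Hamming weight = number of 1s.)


Counting 1s in 10001000000111

5


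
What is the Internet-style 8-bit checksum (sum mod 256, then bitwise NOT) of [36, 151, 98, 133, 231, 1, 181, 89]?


Sum = 920 mod 256 = 152
Complement = 103

103


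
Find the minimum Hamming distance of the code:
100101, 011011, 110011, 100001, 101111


Comparing all pairs, minimum distance: 1
Can detect 0 errors, correct 0 errors

1


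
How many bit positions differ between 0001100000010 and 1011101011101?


XOR: 1010001011111
Count of 1s: 8

8


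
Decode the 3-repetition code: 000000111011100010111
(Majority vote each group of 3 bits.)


Groups: 000, 000, 111, 011, 100, 010, 111
Majority votes: 0011001

0011001


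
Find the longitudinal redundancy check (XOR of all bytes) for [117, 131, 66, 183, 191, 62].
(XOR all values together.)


XOR chain: 117 ^ 131 ^ 66 ^ 183 ^ 191 ^ 62 = 130

130


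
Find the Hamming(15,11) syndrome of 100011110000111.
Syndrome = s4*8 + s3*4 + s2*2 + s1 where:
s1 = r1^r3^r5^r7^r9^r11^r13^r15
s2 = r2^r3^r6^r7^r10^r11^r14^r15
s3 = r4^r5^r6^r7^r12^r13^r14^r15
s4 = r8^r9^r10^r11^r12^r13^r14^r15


s1=1, s2=0, s3=0, s4=0

Syndrome = 1 (error at position 1)


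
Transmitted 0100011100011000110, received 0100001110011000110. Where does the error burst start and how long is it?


XOR: 0000010010000000000

Burst at position 5, length 4


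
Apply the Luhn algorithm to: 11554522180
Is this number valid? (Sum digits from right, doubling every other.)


Luhn sum = 28
28 mod 10 = 8

Invalid (Luhn sum mod 10 = 8)


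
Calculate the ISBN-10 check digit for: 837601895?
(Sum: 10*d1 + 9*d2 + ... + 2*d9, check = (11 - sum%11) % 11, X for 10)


Weighted sum: 279
279 mod 11 = 4

Check digit: 7


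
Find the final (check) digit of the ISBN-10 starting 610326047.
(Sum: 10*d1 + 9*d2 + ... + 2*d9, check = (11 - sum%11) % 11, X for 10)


Weighted sum: 158
158 mod 11 = 4

Check digit: 7


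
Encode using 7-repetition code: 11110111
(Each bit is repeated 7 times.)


Each bit -> 7 copies

11111111111111111111111111110000000111111111111111111111


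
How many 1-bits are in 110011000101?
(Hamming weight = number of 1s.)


Counting 1s in 110011000101

6


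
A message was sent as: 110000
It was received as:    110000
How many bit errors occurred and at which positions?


XOR: 000000

0 errors (received matches sent)


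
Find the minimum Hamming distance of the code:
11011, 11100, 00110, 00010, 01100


Comparing all pairs, minimum distance: 1
Can detect 0 errors, correct 0 errors

1


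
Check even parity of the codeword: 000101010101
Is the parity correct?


Number of 1s: 5

No, parity error (5 ones)


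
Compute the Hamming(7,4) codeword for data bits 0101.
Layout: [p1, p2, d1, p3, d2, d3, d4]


Parity bits: p1=0, p2=1, p3=0

0100101


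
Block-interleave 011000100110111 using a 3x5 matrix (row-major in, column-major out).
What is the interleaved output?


Matrix:
  01100
  01001
  10111
Read columns: 001110101001011

001110101001011


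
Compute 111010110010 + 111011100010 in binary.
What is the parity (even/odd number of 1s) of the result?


111010110010 = 3762
111011100010 = 3810
Sum = 7572 = 1110110010100
1s count = 7

odd parity (7 ones in 1110110010100)


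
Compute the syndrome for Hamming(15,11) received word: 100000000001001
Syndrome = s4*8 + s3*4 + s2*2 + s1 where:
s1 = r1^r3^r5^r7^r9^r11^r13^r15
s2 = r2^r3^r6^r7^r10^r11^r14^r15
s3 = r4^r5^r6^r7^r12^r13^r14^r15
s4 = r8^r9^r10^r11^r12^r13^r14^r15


s1=0, s2=1, s3=0, s4=0

Syndrome = 2 (error at position 2)


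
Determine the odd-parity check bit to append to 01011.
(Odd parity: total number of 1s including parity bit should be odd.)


Number of 1s in data: 3
Parity bit: 0

0


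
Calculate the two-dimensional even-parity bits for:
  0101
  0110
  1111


Row parities: 000
Column parities: 1100

Row P: 000, Col P: 1100, Corner: 0


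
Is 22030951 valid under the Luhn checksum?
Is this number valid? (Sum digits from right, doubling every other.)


Luhn sum = 20
20 mod 10 = 0

Valid (Luhn sum mod 10 = 0)


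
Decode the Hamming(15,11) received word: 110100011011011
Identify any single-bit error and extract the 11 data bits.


Syndrome = 0: no error detected

Data: 00001011011 (no errors)


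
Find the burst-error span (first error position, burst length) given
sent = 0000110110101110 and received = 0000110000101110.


XOR: 0000000110000000

Burst at position 7, length 2


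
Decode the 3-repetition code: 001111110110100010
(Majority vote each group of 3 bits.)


Groups: 001, 111, 110, 110, 100, 010
Majority votes: 011100

011100


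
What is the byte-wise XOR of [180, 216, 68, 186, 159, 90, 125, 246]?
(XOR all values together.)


XOR chain: 180 ^ 216 ^ 68 ^ 186 ^ 159 ^ 90 ^ 125 ^ 246 = 220

220


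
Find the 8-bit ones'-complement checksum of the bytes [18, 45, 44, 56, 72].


Sum = 235 mod 256 = 235
Complement = 20

20


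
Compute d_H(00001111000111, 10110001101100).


XOR: 10111110101011
Count of 1s: 10

10


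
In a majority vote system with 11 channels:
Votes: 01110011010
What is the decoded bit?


Ones: 6 out of 11
Threshold: 6

1 (6/11 voted 1)


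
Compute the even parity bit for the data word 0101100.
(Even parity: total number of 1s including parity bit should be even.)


Number of 1s in data: 3
Parity bit: 1

1


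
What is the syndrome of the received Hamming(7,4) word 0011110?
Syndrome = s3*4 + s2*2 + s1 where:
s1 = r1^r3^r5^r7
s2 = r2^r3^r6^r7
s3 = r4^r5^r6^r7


s1=0, s2=0, s3=1

Syndrome = 4 (error at position 4)


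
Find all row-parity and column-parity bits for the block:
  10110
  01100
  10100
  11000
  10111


Row parities: 10000
Column parities: 00001

Row P: 10000, Col P: 00001, Corner: 1


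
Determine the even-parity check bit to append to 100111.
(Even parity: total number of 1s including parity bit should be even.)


Number of 1s in data: 4
Parity bit: 0

0


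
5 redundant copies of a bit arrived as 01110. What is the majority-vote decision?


Ones: 3 out of 5
Threshold: 3

1 (3/5 voted 1)


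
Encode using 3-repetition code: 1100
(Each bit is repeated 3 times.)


Each bit -> 3 copies

111111000000


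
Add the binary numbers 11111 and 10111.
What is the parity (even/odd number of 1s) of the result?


11111 = 31
10111 = 23
Sum = 54 = 110110
1s count = 4

even parity (4 ones in 110110)


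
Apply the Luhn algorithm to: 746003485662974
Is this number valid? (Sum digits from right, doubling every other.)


Luhn sum = 74
74 mod 10 = 4

Invalid (Luhn sum mod 10 = 4)


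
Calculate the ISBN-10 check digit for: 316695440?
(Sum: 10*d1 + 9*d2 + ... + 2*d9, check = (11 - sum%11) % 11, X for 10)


Weighted sum: 236
236 mod 11 = 5

Check digit: 6


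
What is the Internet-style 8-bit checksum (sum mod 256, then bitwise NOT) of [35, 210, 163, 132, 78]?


Sum = 618 mod 256 = 106
Complement = 149

149


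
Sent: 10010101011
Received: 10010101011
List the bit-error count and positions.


XOR: 00000000000

0 errors (received matches sent)


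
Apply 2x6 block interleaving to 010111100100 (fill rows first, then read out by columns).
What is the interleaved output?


Matrix:
  010111
  100100
Read columns: 011000111010

011000111010


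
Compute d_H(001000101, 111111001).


XOR: 110111100
Count of 1s: 6

6


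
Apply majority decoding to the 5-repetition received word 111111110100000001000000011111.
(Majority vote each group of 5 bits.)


Groups: 11111, 11101, 00000, 00100, 00000, 11111
Majority votes: 110001

110001


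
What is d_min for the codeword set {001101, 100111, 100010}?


Comparing all pairs, minimum distance: 2
Can detect 1 errors, correct 0 errors

2


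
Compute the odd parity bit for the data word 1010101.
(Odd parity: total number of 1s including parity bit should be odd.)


Number of 1s in data: 4
Parity bit: 1

1


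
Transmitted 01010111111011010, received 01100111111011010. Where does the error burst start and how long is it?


XOR: 00110000000000000

Burst at position 2, length 2


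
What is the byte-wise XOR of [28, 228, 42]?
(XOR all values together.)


XOR chain: 28 ^ 228 ^ 42 = 210

210


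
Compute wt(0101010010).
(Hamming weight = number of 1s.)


Counting 1s in 0101010010

4


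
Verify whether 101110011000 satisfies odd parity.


Number of 1s: 6

No, parity error (6 ones)


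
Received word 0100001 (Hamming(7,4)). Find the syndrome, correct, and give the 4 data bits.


Syndrome = 5: error at position 5

Data: 0101 (corrected bit 5)


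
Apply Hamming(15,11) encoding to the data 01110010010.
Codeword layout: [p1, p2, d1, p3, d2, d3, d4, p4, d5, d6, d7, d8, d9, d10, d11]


Parity bits: p1=1, p2=0, p3=0, p4=0

100011100010010


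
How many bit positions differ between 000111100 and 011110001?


XOR: 011001101
Count of 1s: 5

5


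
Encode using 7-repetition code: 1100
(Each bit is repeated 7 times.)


Each bit -> 7 copies

1111111111111100000000000000


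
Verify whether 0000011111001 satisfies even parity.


Number of 1s: 6

Yes, parity is correct (6 ones)


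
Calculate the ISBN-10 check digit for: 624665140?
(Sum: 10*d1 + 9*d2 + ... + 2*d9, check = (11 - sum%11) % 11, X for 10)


Weighted sum: 229
229 mod 11 = 9

Check digit: 2


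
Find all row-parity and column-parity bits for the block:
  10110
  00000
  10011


Row parities: 101
Column parities: 00101

Row P: 101, Col P: 00101, Corner: 0


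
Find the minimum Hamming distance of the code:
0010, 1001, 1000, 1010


Comparing all pairs, minimum distance: 1
Can detect 0 errors, correct 0 errors

1


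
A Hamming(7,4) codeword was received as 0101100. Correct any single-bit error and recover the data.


Syndrome = 3: error at position 3

Data: 1100 (corrected bit 3)


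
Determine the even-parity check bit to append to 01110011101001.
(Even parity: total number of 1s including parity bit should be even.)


Number of 1s in data: 8
Parity bit: 0

0


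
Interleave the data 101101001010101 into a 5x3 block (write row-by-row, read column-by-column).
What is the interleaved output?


Matrix:
  101
  101
  001
  010
  101
Read columns: 110010001011101

110010001011101


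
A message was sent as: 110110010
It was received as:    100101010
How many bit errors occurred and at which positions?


XOR: 010011000

3 error(s) at position(s): 1, 4, 5


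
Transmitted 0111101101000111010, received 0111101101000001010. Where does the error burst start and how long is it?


XOR: 0000000000000110000

Burst at position 13, length 2


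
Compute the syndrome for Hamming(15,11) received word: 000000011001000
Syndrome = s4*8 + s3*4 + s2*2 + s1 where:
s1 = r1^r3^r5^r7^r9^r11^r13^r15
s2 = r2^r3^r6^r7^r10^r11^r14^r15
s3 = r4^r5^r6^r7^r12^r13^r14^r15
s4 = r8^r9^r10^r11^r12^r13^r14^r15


s1=1, s2=0, s3=1, s4=1

Syndrome = 13 (error at position 13)


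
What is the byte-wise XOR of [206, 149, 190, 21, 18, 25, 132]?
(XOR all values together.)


XOR chain: 206 ^ 149 ^ 190 ^ 21 ^ 18 ^ 25 ^ 132 = 127

127


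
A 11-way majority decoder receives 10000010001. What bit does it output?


Ones: 3 out of 11
Threshold: 6

0 (3/11 voted 1)


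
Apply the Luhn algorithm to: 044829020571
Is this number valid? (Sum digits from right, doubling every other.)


Luhn sum = 46
46 mod 10 = 6

Invalid (Luhn sum mod 10 = 6)


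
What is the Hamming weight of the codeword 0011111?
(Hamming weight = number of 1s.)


Counting 1s in 0011111

5


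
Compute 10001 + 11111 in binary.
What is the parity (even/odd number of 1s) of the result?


10001 = 17
11111 = 31
Sum = 48 = 110000
1s count = 2

even parity (2 ones in 110000)


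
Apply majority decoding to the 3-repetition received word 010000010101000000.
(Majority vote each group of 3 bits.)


Groups: 010, 000, 010, 101, 000, 000
Majority votes: 000100

000100


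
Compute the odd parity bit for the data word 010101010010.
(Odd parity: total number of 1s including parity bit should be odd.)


Number of 1s in data: 5
Parity bit: 0

0


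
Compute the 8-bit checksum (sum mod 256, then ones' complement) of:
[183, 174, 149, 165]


Sum = 671 mod 256 = 159
Complement = 96

96


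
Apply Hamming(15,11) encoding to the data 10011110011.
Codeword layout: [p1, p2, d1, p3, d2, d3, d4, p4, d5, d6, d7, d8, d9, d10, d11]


Parity bits: p1=1, p2=0, p3=1, p4=1

101100111110011


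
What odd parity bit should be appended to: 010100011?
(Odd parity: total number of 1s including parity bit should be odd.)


Number of 1s in data: 4
Parity bit: 1

1


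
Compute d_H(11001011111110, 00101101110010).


XOR: 11100110001100
Count of 1s: 7

7


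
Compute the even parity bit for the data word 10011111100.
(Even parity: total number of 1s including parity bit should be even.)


Number of 1s in data: 7
Parity bit: 1

1


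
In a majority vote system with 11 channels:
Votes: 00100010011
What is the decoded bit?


Ones: 4 out of 11
Threshold: 6

0 (4/11 voted 1)


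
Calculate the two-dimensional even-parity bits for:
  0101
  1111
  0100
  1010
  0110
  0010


Row parities: 001001
Column parities: 0000

Row P: 001001, Col P: 0000, Corner: 0


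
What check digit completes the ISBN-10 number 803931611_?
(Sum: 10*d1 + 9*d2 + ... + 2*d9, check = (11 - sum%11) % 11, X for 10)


Weighted sum: 219
219 mod 11 = 10

Check digit: 1


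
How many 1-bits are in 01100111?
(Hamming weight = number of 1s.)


Counting 1s in 01100111

5


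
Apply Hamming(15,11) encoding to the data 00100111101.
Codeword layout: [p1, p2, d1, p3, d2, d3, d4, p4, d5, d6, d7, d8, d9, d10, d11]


Parity bits: p1=1, p2=0, p3=0, p4=1

100001010111101


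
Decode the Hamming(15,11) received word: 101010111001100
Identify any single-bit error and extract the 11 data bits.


Syndrome = 0: no error detected

Data: 11011001100 (no errors)


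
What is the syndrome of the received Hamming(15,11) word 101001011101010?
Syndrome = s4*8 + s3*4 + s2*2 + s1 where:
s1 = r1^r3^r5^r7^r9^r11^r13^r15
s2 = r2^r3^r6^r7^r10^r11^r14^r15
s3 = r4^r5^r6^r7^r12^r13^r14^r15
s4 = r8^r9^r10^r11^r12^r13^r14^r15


s1=1, s2=0, s3=1, s4=1

Syndrome = 13 (error at position 13)


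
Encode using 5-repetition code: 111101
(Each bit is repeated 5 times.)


Each bit -> 5 copies

111111111111111111110000011111


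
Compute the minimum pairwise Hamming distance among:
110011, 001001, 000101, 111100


Comparing all pairs, minimum distance: 2
Can detect 1 errors, correct 0 errors

2


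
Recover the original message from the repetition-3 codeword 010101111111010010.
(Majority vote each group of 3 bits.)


Groups: 010, 101, 111, 111, 010, 010
Majority votes: 011100

011100


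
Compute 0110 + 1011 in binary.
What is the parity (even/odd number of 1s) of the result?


0110 = 6
1011 = 11
Sum = 17 = 10001
1s count = 2

even parity (2 ones in 10001)


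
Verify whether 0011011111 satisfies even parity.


Number of 1s: 7

No, parity error (7 ones)


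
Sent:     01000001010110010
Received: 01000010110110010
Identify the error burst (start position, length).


XOR: 00000011100000000

Burst at position 6, length 3


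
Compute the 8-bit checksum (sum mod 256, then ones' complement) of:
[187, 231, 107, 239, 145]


Sum = 909 mod 256 = 141
Complement = 114

114


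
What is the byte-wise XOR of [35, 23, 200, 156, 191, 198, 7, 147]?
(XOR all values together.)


XOR chain: 35 ^ 23 ^ 200 ^ 156 ^ 191 ^ 198 ^ 7 ^ 147 = 141

141


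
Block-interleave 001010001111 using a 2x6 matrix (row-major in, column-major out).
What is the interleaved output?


Matrix:
  001010
  001111
Read columns: 000011011101

000011011101


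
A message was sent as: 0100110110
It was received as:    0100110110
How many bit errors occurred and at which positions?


XOR: 0000000000

0 errors (received matches sent)


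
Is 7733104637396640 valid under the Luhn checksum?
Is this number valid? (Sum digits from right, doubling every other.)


Luhn sum = 82
82 mod 10 = 2

Invalid (Luhn sum mod 10 = 2)


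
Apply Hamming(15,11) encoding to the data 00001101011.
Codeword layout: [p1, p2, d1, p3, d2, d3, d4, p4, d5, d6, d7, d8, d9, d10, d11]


Parity bits: p1=0, p2=1, p3=1, p4=1

010100011101011


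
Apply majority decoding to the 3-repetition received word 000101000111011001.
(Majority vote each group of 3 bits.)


Groups: 000, 101, 000, 111, 011, 001
Majority votes: 010110

010110


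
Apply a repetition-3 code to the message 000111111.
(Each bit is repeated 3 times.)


Each bit -> 3 copies

000000000111111111111111111


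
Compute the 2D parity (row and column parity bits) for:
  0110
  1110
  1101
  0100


Row parities: 0111
Column parities: 0001

Row P: 0111, Col P: 0001, Corner: 1


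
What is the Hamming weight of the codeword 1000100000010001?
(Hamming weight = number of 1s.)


Counting 1s in 1000100000010001

4


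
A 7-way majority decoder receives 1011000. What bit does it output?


Ones: 3 out of 7
Threshold: 4

0 (3/7 voted 1)


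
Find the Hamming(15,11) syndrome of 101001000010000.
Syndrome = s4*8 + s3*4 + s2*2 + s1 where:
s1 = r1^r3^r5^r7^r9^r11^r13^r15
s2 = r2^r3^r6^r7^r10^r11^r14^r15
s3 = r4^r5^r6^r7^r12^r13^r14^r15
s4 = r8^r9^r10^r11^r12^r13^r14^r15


s1=1, s2=1, s3=1, s4=1

Syndrome = 15 (error at position 15)


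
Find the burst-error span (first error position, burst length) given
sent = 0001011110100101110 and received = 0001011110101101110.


XOR: 0000000000001000000

Burst at position 12, length 1


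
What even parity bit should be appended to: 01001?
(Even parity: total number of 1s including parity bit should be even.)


Number of 1s in data: 2
Parity bit: 0

0


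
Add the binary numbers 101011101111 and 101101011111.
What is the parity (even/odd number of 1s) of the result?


101011101111 = 2799
101101011111 = 2911
Sum = 5710 = 1011001001110
1s count = 7

odd parity (7 ones in 1011001001110)


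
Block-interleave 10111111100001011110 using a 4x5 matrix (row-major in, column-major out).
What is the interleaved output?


Matrix:
  10111
  11110
  00010
  11110
Read columns: 11010101110111111000

11010101110111111000


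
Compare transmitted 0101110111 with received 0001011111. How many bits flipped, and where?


XOR: 0100101000

3 error(s) at position(s): 1, 4, 6


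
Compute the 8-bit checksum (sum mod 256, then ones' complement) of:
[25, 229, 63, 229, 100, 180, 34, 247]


Sum = 1107 mod 256 = 83
Complement = 172

172


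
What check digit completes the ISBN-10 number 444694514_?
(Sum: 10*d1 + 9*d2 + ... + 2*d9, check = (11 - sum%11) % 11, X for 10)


Weighted sum: 255
255 mod 11 = 2

Check digit: 9


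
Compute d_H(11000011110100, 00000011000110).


XOR: 11000000110010
Count of 1s: 5

5
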